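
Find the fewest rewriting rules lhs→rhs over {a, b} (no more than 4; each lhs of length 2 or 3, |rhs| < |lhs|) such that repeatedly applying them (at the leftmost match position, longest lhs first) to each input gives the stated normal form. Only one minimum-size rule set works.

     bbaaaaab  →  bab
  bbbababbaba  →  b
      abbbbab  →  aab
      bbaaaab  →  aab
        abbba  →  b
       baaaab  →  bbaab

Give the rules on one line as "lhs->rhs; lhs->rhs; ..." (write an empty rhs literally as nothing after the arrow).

aaa->ba; aba->b; abb->a; bbb->

  | bbaaaaab => bbbaaab => aaab => bab
  | bbbababbaba => ababbaba => bbbaba => aba => b
  | abbbbab => abbab => aab
  | bbaaaab => bbbaab => aab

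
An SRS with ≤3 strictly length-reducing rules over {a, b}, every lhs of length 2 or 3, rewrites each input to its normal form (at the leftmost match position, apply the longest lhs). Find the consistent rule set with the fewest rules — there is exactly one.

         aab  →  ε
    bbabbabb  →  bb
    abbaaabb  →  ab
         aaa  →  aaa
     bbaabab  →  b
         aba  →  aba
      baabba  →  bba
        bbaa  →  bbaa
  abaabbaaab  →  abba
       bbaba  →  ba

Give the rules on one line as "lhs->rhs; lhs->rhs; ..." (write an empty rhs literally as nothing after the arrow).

  | aab => ε
  | bbabbabb => bbabb => bb
  | abbaaabb => abbab => ab
  | aaa

aab->; bab->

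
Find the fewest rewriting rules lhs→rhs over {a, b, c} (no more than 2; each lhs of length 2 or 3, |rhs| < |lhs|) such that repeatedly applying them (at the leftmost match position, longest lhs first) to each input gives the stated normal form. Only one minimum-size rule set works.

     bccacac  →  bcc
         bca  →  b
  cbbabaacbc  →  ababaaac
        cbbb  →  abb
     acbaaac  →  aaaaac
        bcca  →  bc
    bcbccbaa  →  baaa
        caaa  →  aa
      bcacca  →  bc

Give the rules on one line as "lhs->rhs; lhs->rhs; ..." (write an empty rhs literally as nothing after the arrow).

ca->; cb->a

  | bccacac => bccac => bcc
  | bca => b
  | cbbabaacbc => ababaacbc => ababaaac
  | cbbb => abb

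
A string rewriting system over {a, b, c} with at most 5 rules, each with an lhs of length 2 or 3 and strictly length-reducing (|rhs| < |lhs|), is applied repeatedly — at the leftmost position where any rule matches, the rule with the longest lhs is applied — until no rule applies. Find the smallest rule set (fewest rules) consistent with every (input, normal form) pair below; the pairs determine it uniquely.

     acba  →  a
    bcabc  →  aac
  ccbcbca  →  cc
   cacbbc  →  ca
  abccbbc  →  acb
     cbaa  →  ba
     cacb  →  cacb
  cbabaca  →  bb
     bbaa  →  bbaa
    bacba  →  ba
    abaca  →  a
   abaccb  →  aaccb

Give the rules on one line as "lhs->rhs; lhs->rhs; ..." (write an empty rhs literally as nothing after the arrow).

ab->a; aca->; bc->a; cba->b

  | acba => ab => a
  | bcabc => aabc => aac
  | ccbcbca => ccabca => ccaca => cc
  | cacbbc => cacba => cab => ca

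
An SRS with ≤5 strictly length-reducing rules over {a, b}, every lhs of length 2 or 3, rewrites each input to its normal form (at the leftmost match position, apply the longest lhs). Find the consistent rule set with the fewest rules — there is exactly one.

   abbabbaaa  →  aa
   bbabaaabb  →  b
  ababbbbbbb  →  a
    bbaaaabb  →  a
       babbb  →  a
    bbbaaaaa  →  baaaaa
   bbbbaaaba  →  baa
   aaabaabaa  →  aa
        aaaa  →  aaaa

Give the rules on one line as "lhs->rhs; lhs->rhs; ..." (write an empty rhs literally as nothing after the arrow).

  | abbabbaaa => bbabbaaa => bbaaa => aa
  | bbabaaabb => baaabb => babab => bbab => b
  | ababbbbbbb => babbbbbbb => bbbbbbbb => abbbbbb => bbbbbb => abbbb => bbbb => abb => bb => a
  | bbaaaabb => aaabb => abab => bab => bb => a

aab->ba; ab->b; bb->a; bba->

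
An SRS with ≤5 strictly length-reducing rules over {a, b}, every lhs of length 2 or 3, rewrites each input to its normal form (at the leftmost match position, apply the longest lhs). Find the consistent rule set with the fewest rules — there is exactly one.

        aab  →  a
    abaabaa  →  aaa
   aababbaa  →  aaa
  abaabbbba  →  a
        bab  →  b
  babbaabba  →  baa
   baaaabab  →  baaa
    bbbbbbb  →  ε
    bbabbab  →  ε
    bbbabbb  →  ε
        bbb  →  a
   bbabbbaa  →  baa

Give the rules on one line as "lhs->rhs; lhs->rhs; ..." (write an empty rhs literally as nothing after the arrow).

  | aab => a
  | abaabaa => aabaa => aaa
  | aababbaa => aabbaa => aaa
  | abaabbbba => aabbbba => abba => a

ab->; abb->; bb->; bbb->a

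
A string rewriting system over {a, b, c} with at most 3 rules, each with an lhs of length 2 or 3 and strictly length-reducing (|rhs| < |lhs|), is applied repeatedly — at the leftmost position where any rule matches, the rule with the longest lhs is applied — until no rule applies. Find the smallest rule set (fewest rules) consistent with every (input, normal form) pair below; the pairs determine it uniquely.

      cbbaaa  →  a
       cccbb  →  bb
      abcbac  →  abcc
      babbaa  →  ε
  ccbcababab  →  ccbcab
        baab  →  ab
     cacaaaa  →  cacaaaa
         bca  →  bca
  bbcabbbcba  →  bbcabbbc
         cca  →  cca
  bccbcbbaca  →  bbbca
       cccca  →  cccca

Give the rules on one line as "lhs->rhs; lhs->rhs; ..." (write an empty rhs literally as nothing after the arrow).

  | cbbaaa => bbaaa => baa => a
  | cccbb => ccbb => cbb => bb
  | abcbac => abcc
  | babbaa => bbaa => ba => ε

ba->; cbb->bb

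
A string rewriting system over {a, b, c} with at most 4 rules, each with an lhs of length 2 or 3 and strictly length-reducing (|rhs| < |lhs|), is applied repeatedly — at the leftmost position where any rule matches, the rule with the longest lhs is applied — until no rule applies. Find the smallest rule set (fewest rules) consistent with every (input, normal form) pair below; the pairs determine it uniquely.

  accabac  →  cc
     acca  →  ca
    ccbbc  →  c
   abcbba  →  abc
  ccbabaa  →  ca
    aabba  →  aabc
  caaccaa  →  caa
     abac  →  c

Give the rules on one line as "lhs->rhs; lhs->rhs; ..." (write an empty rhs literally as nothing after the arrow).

  | accabac => cabac => cacc => cc
  | acca => ca
  | ccbbc => cbc => c
  | abcbba => abba => abc

ac->; ba->c; cb->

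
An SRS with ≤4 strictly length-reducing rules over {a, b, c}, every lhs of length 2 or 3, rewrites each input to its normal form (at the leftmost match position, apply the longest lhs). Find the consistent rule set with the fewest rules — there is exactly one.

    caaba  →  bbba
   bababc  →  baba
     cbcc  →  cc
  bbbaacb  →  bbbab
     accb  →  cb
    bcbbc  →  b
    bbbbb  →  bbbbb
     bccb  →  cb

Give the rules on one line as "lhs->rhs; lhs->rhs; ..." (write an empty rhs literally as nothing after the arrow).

  | caaba => bbba
  | bababc => baba
  | cbcc => cc
  | bbbaacb => bbbab

ac->; bc->; caa->bb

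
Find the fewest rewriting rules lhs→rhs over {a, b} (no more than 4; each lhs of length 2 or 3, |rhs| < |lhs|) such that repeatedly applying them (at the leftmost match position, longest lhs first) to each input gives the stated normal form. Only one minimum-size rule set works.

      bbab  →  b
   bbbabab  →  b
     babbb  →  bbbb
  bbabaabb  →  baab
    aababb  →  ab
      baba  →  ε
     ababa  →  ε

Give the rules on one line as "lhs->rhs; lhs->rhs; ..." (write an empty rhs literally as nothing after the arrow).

aba->b; abb->ab; bab->bb; bba->

  | bbab => b
  | bbbabab => bbab => b
  | babbb => bbbb
  | bbabaabb => baabb => baab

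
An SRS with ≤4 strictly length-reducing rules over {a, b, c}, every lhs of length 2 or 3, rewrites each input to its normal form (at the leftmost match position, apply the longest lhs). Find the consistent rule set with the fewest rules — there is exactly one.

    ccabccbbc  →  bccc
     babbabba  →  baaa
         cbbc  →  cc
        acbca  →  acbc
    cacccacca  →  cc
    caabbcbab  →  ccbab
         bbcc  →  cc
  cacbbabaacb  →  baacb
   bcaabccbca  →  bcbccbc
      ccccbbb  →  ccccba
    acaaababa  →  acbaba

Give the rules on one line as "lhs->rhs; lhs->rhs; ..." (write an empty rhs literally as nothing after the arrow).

bb->; bbb->ba; ca->c; cca->

  | ccabccbbc => bccbbc => bccc
  | babbabba => baabba => baaa
  | cbbc => cc
  | acbca => acbc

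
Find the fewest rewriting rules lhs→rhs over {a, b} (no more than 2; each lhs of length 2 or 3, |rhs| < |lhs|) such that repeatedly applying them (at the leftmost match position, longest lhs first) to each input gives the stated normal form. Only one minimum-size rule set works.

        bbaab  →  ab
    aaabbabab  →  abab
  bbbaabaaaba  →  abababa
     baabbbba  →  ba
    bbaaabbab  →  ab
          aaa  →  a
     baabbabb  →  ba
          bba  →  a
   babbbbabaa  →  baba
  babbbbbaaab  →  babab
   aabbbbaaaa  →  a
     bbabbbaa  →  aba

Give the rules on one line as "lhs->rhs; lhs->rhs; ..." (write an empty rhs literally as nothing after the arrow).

  | bbaab => aaab => aab => ab
  | aaabbabab => aabbabab => abbabab => aaabab => aabab => abab
  | bbbaabaaaba => abaabaaaba => ababaaaba => ababaaba => abababa
  | baabbbba => babbbba => baabba => babba => baaa => baa => ba

aa->a; bb->a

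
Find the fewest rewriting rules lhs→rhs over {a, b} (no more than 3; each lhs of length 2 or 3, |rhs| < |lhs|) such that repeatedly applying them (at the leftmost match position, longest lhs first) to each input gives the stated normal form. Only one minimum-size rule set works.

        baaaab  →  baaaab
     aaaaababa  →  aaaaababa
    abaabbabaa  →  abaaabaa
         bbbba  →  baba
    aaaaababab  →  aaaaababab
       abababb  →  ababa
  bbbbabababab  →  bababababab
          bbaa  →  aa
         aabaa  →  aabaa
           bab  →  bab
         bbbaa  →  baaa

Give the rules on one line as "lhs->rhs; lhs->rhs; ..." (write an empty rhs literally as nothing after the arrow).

  | baaaab
  | aaaaababa
  | abaabbabaa => abaaabaa
  | bbbba => baba

bb->; bbb->ba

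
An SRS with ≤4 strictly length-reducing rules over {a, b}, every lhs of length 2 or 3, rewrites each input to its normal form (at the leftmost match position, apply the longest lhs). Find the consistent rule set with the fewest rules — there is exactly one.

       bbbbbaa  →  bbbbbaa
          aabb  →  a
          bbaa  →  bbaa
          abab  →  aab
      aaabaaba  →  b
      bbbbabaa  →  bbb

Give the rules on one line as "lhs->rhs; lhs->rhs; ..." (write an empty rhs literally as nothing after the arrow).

aaa->; aba->aa; abb->; bab->a

  | bbbbbaa
  | aabb => a
  | bbaa
  | abab => aab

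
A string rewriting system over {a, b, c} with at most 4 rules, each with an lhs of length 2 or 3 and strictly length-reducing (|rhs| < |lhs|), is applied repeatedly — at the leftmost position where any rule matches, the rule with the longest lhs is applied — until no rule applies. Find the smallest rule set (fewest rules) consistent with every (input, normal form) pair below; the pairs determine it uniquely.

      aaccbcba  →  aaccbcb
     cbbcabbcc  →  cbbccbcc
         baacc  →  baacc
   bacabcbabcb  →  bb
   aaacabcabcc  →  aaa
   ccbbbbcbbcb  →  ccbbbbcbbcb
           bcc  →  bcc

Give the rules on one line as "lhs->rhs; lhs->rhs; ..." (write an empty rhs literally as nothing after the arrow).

  | aaccbcba => aaccbcb
  | cbbcabbcc => cbbccbcc
  | baacc
  | bacabcbabcb => bacccbabcb => bababcb => bcabcb => bcccb => bb

ab->c; cba->cb; ccc->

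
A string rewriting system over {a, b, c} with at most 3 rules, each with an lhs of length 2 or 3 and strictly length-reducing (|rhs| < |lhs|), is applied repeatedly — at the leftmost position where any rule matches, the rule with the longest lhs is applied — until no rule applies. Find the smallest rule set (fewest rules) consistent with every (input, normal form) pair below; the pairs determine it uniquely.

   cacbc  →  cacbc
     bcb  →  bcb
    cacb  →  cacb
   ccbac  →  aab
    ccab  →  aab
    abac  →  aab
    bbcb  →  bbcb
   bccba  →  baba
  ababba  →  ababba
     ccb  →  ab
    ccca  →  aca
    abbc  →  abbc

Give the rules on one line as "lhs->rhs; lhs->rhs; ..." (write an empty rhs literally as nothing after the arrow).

  | cacbc
  | bcb
  | cacb
  | ccbac => abac => aab

bac->ab; cc->a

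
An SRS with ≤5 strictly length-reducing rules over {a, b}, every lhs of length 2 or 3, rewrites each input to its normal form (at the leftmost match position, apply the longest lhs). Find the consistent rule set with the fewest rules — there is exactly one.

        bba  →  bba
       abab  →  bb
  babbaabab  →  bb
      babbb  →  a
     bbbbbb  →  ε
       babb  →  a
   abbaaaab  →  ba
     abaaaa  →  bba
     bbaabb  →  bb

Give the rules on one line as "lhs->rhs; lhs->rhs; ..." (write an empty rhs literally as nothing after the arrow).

  | bba
  | abab => aab => bb
  | babbaabab => abaabab => aaabab => babab => aab => bb
  | babbb => abb => ab => a

aa->b; ab->a; bab->a; bbb->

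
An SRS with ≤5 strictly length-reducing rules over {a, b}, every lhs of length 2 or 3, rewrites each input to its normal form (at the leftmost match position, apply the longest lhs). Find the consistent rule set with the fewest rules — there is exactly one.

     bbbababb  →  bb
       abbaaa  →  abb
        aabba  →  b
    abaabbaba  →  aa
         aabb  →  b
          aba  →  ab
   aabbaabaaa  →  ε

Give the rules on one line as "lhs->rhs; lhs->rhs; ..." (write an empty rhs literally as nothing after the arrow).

  | bbbababb => bbabb => bb
  | abbaaa => abbaa => abba => abb
  | aabba => ba => b
  | abaabbaba => ababbaba => ababa => aa

aaa->; aab->; ba->b; bab->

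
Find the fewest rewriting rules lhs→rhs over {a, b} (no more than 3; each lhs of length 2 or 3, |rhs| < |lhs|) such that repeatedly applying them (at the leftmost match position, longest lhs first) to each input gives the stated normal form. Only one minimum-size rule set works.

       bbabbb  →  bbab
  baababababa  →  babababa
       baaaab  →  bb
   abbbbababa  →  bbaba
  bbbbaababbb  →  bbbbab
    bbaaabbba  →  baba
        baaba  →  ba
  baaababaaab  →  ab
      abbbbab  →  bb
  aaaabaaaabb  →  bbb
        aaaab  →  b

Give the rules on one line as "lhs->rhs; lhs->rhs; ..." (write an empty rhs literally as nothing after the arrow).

  | bbabbb => bbab
  | baababababa => babababa
  | baaaab => aab => bb
  | abbbbababa => abbababa => aababa => bbaba

aa->b; abb->a; baa->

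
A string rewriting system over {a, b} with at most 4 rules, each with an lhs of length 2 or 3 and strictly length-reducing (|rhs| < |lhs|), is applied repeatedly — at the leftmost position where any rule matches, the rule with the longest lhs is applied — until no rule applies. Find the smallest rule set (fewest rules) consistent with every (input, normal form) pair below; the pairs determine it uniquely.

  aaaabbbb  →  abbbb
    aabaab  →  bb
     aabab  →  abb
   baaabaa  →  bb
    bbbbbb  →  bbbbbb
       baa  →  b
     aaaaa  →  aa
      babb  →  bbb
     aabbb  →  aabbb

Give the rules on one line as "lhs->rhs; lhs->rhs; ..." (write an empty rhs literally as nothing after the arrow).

aaa->; aba->b; ba->b

  | aaaabbbb => abbbb
  | aabaab => abab => bb
  | aabab => abb
  | baaabaa => baabaa => babaa => bbaa => bba => bb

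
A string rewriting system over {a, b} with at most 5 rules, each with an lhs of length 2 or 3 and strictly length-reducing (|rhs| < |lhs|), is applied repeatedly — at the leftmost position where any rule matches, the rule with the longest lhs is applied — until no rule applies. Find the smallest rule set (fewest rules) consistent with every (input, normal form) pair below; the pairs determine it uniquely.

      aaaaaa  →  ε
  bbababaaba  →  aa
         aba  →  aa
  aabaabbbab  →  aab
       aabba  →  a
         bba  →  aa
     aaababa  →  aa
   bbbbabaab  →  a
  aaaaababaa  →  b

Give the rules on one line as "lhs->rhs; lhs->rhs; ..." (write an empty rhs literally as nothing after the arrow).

aaa->; ba->a; baa->b; bb->a

  | aaaaaa => aaa => ε
  | bbababaaba => aababaaba => aaabaaba => baaba => bba => aa
  | aba => aa
  | aabaabbbab => aabbbbab => aaabbab => bbab => aab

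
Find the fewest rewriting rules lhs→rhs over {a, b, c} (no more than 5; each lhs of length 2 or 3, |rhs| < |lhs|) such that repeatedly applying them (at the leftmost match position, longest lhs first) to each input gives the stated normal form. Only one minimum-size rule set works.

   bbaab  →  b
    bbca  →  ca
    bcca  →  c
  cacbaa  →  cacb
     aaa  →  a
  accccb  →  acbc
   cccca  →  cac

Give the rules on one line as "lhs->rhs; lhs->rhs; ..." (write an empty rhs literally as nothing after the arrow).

  | bbaab => aab => b
  | bbca => ca
  | bcca => bbc => c
  | cacbaa => cacb

aa->; bb->; cca->bc; ccb->ca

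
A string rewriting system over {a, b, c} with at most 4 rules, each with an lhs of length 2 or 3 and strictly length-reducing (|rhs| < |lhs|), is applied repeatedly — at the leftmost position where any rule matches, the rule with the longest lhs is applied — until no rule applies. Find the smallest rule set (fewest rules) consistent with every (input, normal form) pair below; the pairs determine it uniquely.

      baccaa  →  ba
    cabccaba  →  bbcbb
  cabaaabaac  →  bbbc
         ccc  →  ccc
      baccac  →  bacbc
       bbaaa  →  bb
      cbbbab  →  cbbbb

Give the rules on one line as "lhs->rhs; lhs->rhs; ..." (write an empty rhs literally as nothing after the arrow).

  | baccaa => bacba => ba
  | cabccaba => bbccaba => bbcbba => bbcbb
  | cabaaabaac => bbaaabaac => bbaabaac => bbabaac => bbbaac => bbbac => bbbc
  | ccc

bba->bb; ca->b; cba->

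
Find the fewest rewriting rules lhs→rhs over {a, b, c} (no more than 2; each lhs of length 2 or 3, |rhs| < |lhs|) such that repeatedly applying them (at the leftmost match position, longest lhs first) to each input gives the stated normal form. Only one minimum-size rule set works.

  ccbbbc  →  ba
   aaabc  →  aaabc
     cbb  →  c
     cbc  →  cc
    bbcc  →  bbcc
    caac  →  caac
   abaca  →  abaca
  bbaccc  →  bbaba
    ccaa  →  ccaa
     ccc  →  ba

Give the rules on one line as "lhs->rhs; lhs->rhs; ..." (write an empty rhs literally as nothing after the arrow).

cb->c; ccc->ba

  | ccbbbc => ccbbc => ccbc => ccc => ba
  | aaabc
  | cbb => cb => c
  | cbc => cc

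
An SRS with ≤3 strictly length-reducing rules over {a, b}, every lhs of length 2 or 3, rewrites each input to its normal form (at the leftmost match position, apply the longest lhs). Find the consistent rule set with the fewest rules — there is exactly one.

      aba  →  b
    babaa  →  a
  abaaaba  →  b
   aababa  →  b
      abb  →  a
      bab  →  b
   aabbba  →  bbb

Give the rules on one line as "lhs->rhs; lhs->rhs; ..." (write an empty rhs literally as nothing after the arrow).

aa->b; ab->a; ba->

  | aba => aa => b
  | babaa => baa => a
  | abaaaba => aaaaba => baaba => aba => aa => b
  | aababa => bbaba => bba => b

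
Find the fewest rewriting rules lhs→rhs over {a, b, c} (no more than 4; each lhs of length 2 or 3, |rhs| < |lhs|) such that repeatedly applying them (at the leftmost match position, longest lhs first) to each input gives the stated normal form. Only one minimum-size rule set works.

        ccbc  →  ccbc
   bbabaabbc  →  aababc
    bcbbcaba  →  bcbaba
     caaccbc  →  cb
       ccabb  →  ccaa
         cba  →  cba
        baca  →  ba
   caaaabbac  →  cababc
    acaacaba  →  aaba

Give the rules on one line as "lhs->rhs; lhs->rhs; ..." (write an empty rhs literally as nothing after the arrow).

aaa->ab; ac->; bb->a; cac->cb

  | ccbc
  | bbabaabbc => aabaabbc => aabaaac => aababc
  | bcbbcaba => bcacaba => bcbaba
  | caaccbc => cacbc => cbbc => cac => cb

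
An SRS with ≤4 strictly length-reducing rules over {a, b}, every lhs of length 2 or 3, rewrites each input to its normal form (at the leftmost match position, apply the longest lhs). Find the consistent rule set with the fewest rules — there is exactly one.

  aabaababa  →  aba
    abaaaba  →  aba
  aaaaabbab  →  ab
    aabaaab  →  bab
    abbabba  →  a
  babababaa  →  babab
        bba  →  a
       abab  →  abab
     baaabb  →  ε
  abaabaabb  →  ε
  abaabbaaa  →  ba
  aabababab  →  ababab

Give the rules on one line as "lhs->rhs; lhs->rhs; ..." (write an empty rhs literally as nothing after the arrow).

  | aabaababa => bbaababa => aababa => bbaba => aba
  | abaaaba => abbaba => aba
  | aaaaabbab => baaabbab => bbabbab => abbab => ab
  | aabaaab => bbaaab => aaab => bab

aa->b; abb->; bb->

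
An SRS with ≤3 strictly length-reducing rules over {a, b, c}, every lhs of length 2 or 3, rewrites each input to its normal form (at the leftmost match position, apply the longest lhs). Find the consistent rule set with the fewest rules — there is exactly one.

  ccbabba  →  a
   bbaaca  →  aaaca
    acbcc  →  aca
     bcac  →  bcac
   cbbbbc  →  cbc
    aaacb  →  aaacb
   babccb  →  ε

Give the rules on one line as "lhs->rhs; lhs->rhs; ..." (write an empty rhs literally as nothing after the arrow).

  | ccbabba => bbabba => aabba => aba => a
  | bbaaca => aaaca
  | acbcc => acbb => aca
  | bcac

ab->; bb->a; cc->b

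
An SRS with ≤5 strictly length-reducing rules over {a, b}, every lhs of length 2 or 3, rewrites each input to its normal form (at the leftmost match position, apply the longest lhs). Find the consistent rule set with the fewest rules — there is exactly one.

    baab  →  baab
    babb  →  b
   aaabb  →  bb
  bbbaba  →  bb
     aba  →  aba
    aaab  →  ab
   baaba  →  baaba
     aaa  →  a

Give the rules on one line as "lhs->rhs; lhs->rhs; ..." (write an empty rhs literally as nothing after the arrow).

  | baab
  | babb => b
  | aaabb => abb => bb
  | bbbaba => bbba => bb

aaa->a; abb->bb; bab->; bba->b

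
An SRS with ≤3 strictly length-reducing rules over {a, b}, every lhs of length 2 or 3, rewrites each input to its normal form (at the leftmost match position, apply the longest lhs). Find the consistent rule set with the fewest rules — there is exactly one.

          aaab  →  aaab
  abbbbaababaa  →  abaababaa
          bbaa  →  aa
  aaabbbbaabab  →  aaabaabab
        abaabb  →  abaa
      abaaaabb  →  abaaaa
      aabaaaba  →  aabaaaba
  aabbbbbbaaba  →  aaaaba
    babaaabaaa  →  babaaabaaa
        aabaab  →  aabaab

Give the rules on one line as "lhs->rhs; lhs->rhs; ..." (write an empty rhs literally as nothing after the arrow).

  | aaab
  | abbbbaababaa => abaababaa
  | bbaa => aa
  | aaabbbbaabab => aaabaabab

bb->; bbb->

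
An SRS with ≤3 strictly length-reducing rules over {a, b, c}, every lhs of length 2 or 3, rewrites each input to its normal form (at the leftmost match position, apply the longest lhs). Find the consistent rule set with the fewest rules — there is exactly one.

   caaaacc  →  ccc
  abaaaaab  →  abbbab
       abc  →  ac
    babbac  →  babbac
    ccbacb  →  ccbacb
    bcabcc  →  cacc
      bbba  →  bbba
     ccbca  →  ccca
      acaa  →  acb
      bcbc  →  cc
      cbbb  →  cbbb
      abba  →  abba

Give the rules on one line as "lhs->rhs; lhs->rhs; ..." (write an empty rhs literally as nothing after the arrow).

aa->b; bc->c

  | caaaacc => cbaacc => cbbcc => cbcc => ccc
  | abaaaaab => abbaaab => abbbab
  | abc => ac
  | babbac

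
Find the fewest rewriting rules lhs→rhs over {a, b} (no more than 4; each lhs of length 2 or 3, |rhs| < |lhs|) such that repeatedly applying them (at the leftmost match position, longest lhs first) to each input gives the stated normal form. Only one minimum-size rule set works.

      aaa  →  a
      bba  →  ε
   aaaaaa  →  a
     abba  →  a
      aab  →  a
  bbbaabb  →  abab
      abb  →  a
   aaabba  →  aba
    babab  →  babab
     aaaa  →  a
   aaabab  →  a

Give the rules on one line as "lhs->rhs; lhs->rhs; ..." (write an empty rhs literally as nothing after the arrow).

  | aaa => aa => a
  | bba => ε
  | aaaaaa => aaaaa => aaaa => aaa => aa => a
  | abba => a

aa->a; aab->a; bb->a; bba->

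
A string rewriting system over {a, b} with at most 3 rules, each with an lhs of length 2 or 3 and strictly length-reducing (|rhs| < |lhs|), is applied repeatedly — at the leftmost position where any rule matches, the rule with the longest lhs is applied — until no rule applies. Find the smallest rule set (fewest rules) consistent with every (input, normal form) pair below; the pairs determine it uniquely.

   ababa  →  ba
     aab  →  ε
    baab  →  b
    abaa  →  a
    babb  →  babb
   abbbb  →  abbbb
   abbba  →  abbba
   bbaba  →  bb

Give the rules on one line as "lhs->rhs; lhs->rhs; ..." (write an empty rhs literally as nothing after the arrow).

  | ababa => ba
  | aab => ε
  | baab => b
  | abaa => a

aab->; aba->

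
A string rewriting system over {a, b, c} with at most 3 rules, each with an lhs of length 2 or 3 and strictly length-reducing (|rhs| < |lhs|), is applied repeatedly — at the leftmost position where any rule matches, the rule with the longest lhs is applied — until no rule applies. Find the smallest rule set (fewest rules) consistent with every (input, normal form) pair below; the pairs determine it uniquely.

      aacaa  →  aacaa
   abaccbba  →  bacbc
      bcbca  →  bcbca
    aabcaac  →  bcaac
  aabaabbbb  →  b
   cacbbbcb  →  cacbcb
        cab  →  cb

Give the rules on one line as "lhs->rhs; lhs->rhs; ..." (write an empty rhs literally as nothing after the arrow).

  | aacaa
  | abaccbba => baccbba => baccba => bacbc
  | bcbca
  | aabcaac => abcaac => bcaac

ab->b; bb->b; cba->bc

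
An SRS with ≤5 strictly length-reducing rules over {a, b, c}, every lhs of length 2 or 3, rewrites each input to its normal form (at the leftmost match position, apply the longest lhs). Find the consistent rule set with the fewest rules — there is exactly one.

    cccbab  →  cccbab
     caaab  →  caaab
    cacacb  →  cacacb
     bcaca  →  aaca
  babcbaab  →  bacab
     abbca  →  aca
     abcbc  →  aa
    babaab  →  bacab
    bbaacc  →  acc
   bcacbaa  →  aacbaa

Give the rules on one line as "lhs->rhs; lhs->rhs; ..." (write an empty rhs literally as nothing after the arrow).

aba->ac; bba->; bc->a; bcb->b

  | cccbab
  | caaab
  | cacacb
  | bcaca => aaca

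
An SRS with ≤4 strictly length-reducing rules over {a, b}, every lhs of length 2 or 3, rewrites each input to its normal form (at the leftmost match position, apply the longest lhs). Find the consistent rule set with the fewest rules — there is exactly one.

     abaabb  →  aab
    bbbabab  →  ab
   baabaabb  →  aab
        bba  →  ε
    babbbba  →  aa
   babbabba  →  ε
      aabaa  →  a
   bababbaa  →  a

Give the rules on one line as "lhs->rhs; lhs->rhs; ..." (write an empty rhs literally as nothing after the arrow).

aaa->a; ba->; bb->b; bbb->aa

  | abaabb => aabb => aab
  | bbbabab => aaabab => abab => ab
  | baabaabb => abaabb => aabb => aab
  | bba => ba => ε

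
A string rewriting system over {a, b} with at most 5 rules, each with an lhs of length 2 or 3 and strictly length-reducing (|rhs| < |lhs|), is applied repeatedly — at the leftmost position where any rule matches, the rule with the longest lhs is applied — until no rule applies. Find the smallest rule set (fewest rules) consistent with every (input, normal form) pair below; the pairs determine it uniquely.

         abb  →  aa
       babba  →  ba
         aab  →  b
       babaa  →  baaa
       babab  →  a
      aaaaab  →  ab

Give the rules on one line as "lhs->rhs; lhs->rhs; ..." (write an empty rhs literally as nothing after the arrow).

  | abb => aa
  | babba => ba
  | aab => b
  | babaa => baaa

aab->b; aba->aa; bb->a; bba->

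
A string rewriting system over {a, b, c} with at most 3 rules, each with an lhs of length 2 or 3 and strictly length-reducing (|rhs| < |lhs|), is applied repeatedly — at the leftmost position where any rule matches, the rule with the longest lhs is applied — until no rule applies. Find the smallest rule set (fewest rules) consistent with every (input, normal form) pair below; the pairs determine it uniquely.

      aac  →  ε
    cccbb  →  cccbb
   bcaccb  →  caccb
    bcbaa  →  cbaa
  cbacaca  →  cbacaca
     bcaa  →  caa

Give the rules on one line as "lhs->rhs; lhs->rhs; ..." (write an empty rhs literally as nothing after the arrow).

  | aac => ε
  | cccbb
  | bcaccb => caccb
  | bcbaa => cbaa

aac->; bc->c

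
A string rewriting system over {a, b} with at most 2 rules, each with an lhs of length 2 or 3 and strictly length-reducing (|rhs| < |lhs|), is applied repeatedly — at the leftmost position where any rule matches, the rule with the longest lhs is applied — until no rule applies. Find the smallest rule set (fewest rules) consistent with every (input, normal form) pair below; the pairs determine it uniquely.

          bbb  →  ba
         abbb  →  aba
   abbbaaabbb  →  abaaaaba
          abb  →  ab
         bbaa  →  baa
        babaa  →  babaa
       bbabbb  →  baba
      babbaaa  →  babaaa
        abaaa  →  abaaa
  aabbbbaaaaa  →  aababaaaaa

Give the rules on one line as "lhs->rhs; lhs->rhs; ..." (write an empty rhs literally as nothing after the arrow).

  | bbb => ba
  | abbb => aba
  | abbbaaabbb => abaaaabbb => abaaaaba
  | abb => ab

bb->b; bbb->ba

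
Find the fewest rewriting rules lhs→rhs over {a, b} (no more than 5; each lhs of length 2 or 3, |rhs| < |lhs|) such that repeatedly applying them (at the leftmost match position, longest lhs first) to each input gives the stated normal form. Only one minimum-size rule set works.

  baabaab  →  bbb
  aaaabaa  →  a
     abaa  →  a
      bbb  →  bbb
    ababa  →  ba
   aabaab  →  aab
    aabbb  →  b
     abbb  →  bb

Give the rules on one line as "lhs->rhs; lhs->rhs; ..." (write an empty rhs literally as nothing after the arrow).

aaa->; aba->; abb->b; baa->b

  | baabaab => bbaab => bbb
  | aaaabaa => abaa => a
  | abaa => a
  | bbb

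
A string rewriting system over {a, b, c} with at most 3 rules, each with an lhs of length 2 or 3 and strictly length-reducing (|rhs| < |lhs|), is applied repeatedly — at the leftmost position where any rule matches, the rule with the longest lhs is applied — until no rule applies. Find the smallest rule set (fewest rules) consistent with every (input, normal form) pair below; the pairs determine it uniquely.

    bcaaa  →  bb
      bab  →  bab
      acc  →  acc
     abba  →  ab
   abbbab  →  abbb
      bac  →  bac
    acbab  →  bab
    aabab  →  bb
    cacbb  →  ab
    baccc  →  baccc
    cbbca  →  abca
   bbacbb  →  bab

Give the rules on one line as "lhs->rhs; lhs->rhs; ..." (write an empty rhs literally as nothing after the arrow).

aa->b; bba->b; cb->a

  | bcaaa => bcba => baa => bb
  | bab
  | acc
  | abba => ab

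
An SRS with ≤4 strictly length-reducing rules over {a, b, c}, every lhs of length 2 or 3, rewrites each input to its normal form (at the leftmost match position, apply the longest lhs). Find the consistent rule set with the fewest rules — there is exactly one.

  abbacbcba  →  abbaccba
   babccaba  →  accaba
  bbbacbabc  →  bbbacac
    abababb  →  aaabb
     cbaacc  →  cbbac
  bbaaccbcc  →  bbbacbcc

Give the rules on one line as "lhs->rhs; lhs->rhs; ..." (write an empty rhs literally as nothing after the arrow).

  | abbacbcba => abbaccba
  | babccaba => accaba
  | bbbacbabc => bbbacac
  | abababb => aaabb

aac->ba; bab->a; bcb->cb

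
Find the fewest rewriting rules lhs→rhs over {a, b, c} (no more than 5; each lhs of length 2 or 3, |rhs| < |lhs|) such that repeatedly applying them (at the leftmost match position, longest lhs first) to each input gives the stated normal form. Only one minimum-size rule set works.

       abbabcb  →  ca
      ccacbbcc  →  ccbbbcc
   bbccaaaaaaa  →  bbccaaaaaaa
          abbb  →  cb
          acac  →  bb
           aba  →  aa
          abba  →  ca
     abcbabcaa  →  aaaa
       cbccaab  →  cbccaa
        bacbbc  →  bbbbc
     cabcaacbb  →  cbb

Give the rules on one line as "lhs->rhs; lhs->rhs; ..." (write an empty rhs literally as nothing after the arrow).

ab->a; abb->c; abc->a; ac->b

  | abbabcb => cabcb => cab => ca
  | ccacbbcc => ccbbbcc
  | bbccaaaaaaa
  | abbb => cb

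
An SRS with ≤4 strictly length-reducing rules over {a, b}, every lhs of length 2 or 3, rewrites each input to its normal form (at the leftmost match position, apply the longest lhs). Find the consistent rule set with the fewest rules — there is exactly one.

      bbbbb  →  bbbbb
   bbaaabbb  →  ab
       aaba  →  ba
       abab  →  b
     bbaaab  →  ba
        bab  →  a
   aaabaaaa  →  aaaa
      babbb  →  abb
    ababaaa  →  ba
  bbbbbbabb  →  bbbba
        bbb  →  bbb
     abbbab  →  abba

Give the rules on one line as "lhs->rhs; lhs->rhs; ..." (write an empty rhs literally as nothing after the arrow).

aab->ba; aba->; baa->ba; bab->a

  | bbbbb
  | bbaaabbb => bbaabbb => bbabbb => babb => ab
  | aaba => baa => ba
  | abab => b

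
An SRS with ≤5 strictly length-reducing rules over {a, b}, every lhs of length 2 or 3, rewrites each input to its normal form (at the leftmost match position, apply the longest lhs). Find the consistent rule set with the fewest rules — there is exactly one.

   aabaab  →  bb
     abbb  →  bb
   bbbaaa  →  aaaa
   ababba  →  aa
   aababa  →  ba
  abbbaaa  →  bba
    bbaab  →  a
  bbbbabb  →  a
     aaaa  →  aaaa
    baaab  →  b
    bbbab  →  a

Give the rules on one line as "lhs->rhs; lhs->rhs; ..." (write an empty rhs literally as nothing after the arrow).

  | aabaab => abab => bb
  | abbb => bb
  | bbbaaa => aaaa
  | ababba => bbba => aa

ab->; aba->b; baa->b; bbb->a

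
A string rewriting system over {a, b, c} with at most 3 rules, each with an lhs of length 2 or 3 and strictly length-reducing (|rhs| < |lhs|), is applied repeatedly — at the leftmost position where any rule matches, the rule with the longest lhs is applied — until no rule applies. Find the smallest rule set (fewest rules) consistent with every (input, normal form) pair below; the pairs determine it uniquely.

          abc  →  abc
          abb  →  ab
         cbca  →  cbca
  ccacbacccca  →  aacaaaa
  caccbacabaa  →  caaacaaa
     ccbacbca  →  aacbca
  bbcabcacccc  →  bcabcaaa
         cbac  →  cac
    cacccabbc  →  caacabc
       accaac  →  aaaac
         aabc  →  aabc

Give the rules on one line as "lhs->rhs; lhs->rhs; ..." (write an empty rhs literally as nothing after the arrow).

ba->a; bb->b; cc->a

  | abc
  | abb => ab
  | cbca
  | ccacbacccca => aacbacccca => aacacccca => aacaacca => aacaaaa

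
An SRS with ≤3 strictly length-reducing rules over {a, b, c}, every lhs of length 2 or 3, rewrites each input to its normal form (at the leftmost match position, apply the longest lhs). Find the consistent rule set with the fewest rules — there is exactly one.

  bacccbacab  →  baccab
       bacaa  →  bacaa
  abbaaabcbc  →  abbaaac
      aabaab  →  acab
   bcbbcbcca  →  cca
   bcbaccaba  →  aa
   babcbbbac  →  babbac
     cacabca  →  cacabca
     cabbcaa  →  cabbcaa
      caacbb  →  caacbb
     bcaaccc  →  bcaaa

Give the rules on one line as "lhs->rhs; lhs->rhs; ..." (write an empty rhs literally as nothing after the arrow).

  | bacccbacab => baabacab => baccab
  | bacaa
  | abbaaabcbc => abbaaac
  | aabaab => acab

aba->c; bcb->; ccc->a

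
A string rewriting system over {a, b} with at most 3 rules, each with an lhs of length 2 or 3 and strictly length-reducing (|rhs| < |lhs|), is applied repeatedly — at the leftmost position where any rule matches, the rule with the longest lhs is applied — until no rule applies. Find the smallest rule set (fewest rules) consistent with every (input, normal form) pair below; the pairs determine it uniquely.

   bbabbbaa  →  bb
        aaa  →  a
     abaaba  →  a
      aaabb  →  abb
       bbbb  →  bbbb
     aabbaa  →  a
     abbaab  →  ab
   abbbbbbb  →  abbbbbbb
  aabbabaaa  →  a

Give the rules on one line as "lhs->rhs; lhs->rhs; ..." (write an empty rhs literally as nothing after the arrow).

  | bbabbbaa => bbbbaa => bbba => bb
  | aaa => aa => a
  | abaaba => aaba => aba => a
  | aaabb => aabb => abb

aa->a; ba->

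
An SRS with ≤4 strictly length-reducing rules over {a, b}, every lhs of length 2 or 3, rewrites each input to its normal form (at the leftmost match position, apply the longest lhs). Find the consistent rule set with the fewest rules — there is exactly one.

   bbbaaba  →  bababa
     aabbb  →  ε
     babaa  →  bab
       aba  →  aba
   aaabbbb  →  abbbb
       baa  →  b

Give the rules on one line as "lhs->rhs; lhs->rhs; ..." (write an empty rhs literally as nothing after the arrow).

aa->; aab->aa; bba->ab

  | bbbaaba => bababa
  | aabbb => aabb => aab => aa => ε
  | babaa => bab
  | aba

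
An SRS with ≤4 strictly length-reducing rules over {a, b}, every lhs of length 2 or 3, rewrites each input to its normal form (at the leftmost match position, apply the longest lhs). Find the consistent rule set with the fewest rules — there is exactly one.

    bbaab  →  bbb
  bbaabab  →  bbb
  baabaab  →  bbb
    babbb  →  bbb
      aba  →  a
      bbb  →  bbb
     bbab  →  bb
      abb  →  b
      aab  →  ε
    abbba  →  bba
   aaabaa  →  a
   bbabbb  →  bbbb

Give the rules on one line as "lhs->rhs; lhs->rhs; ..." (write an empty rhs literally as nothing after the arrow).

  | bbaab => bbb
  | bbaabab => bbbab => bbb
  | baabaab => bbaab => bbb
  | babbb => bbb

aa->a; ab->; baa->b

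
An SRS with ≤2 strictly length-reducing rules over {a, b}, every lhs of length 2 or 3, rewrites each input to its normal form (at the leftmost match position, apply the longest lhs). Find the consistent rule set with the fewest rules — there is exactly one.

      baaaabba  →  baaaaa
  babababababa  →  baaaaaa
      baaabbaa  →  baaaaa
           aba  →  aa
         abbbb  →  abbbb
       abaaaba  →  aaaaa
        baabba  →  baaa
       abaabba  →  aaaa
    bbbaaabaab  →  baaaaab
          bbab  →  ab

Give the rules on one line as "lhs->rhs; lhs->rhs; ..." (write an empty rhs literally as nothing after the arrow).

  | baaaabba => baaaaa
  | babababababa => baababababa => baaabababa => baaaababa => baaaaaba => baaaaaa
  | baaabbaa => baaaaa
  | aba => aa

aba->aa; bba->a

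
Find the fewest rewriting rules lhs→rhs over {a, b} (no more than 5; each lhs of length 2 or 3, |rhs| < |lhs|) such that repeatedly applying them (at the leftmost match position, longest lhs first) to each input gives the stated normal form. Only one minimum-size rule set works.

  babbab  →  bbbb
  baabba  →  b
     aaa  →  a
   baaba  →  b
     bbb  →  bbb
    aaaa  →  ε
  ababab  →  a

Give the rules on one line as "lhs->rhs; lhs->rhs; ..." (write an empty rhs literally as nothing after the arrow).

  | babbab => bbbab => bbbb
  | baabba => baba => baa => b
  | aaa => a
  | baaba => baa => b

aa->; aab->a; ab->b; aba->aa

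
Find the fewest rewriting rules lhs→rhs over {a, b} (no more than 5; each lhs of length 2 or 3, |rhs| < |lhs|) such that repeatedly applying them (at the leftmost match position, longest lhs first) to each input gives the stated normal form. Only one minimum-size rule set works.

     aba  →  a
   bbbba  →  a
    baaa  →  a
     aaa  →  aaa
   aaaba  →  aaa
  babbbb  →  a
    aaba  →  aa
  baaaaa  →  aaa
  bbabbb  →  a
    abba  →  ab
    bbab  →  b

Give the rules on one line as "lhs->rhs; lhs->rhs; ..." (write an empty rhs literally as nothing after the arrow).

ba->; baa->; bab->; bbb->a

  | aba => a
  | bbbba => aba => a
  | baaa => a
  | aaa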